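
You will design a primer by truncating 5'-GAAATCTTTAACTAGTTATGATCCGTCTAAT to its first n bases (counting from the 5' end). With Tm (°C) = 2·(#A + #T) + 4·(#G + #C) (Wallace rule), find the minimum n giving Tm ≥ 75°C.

First 28 bases: GAAATCTTTAACTAGTTATGATCCGTCT → Tm = 74°C (< 75°C)
First 29 bases: GAAATCTTTAACTAGTTATGATCCGTCTA → Tm = 76°C (≥ 75°C)
Each additional base adds 2°C (A/T) or 4°C (G/C), so Tm is non-decreasing in n; n = 29 is the first length to reach 75°C.

n = 29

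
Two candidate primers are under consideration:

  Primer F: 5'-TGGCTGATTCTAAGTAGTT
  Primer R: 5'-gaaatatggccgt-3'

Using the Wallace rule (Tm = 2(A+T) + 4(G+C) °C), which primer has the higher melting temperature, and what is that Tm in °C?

Primer F: A+T=12, G+C=7 → Tm = 2(12)+4(7) = 52°C
Primer R: A+T=7, G+C=6 → Tm = 2(7)+4(6) = 38°C
52°C vs 38°C → primer F is higher.

Primer F, 52°C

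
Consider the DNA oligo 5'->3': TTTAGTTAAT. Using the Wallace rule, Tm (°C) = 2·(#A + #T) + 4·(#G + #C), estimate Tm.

T=6, G=1, C=0, A=3
AT pairs contribute 9, GC pairs contribute 1.
Tm = 4·1 + 2·9 = 4 + 18 = 22°C

22°C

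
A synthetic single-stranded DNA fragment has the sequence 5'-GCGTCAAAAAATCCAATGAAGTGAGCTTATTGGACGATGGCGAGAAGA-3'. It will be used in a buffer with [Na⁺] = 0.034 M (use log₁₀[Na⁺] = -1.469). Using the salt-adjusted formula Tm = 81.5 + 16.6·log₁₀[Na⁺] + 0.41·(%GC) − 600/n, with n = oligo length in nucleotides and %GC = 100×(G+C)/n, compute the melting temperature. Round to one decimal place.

62.6°C

Length n = 48. Counting bases: A=18, G=14, T=9, C=7
G+C = 21, so %GC = 21/48 × 100 = 43.75%
Salt term: 16.6 × (-1.469) = -24.385
GC term: 0.41 × 43.75 = 17.938; length term: −600/48 = −12.5
Tm = 81.5 + (-24.385) + 17.938 − 12.5 = 62.553 → 62.6°C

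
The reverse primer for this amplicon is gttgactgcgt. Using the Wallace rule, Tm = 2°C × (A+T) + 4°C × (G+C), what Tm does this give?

34°C

G=4, A=1, C=2, T=4
So N_AT = 5 and N_GC = 6.
Tm = 2×5 + 4×6 = 34°C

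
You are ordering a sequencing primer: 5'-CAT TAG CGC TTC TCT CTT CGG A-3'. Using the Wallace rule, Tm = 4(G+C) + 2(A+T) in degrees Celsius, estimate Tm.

C=7, A=3, G=4, T=8
A+T = 11, G+C = 11
Tm = 2×11 + 4×11 = 66°C

66°C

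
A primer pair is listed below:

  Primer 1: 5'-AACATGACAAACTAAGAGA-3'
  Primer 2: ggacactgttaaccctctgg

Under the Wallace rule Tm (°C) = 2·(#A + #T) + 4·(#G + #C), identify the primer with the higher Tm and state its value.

Primer 2, 62°C

Primer 1: A+T=13, G+C=6 → Tm = 2(13)+4(6) = 50°C
Primer 2: A+T=9, G+C=11 → Tm = 2(9)+4(11) = 62°C
50°C vs 62°C → primer 2 is higher.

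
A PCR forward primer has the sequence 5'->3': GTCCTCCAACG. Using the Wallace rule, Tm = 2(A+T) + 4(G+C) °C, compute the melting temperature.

Base counts: C=5, A=2, G=2, T=2
A+T = 4, G+C = 7
Tm = 2×4 + 4×7 = 36°C

36°C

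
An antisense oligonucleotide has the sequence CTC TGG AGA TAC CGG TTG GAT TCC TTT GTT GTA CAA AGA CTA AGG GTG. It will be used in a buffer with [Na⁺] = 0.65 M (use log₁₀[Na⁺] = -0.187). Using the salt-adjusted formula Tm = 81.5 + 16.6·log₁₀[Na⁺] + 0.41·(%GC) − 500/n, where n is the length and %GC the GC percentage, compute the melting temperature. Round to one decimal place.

86.8°C

Length n = 48. Base counts: T=15, A=11, G=14, C=8
G+C = 22, so %GC = 22/48 × 100 = 45.833%
Salt term: 16.6 × (-0.187) = -3.104
GC term: 0.41 × 45.833 = 18.792; length term: −500/48 = −10.417
Tm = 81.5 + (-3.104) + 18.792 − 10.417 = 86.771 → 86.8°C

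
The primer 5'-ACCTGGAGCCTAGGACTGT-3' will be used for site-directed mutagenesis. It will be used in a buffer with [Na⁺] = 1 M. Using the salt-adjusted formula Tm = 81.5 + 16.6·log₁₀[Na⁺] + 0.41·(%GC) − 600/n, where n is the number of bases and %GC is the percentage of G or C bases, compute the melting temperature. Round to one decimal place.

73.7°C

Length n = 19. Scanning the sequence gives G=6, C=5, T=4, A=4.
G+C = 11, so %GC = 11/19 × 100 = 57.895%
Salt term: 16.6 × (0) = 0
GC term: 0.41 × 57.895 = 23.737; length term: −600/19 = −31.579
Tm = 81.5 + (0) + 23.737 − 31.579 = 73.658 → 73.7°C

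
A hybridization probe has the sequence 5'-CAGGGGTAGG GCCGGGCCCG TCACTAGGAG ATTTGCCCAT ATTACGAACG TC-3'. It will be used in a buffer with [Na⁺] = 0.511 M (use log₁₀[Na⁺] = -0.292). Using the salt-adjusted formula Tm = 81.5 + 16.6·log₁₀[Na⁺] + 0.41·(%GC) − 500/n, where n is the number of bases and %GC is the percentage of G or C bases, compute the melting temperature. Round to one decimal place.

91.5°C

Length n = 52. Scanning the sequence gives G=17, C=14, A=11, T=10.
G+C = 31, so %GC = 31/52 × 100 = 59.615%
Salt term: 16.6 × (-0.292) = -4.847
GC term: 0.41 × 59.615 = 24.442; length term: −500/52 = −9.615
Tm = 81.5 + (-4.847) + 24.442 − 9.615 = 91.48 → 91.5°C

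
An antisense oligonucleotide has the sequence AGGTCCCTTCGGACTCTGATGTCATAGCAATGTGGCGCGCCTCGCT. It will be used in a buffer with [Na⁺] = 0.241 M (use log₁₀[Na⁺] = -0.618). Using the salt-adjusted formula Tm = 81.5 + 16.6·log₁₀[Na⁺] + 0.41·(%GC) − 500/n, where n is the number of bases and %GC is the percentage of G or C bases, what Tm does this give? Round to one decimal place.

Length n = 46. Counting bases: G=13, T=12, C=14, A=7
G+C = 27, so %GC = 27/46 × 100 = 58.696%
Salt term: 16.6 × (-0.618) = -10.259
GC term: 0.41 × 58.696 = 24.065; length term: −500/46 = −10.87
Tm = 81.5 + (-10.259) + 24.065 − 10.87 = 84.436 → 84.4°C

84.4°C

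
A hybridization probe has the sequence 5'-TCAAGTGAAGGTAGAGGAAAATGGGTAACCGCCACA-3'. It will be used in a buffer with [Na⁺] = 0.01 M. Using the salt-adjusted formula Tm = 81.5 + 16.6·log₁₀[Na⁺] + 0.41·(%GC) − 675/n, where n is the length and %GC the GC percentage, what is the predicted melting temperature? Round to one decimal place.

48.9°C

Length n = 36. Base counts: A=14, C=6, T=5, G=11
G+C = 17, so %GC = 17/36 × 100 = 47.222%
Salt term: 16.6 × (-2) = -33.2
GC term: 0.41 × 47.222 = 19.361; length term: −675/36 = −18.75
Tm = 81.5 + (-33.2) + 19.361 − 18.75 = 48.911 → 48.9°C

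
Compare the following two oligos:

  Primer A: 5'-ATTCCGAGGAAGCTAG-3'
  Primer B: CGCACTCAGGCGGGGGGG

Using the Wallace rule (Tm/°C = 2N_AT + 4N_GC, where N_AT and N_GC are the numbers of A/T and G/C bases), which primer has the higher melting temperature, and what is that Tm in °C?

Primer B, 66°C

Primer A: A+T=8, G+C=8 → Tm = 2(8)+4(8) = 48°C
Primer B: A+T=3, G+C=15 → Tm = 2(3)+4(15) = 66°C
48°C vs 66°C → primer B is higher.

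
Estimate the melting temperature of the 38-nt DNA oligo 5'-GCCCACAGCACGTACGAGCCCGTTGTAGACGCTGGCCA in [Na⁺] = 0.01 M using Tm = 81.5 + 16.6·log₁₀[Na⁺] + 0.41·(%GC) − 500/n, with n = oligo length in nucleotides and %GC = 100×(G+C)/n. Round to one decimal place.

62.1°C

Length n = 38. Scanning the sequence gives C=14, T=5, A=8, G=11.
G+C = 25, so %GC = 25/38 × 100 = 65.789%
Salt term: 16.6 × (-2) = -33.2
GC term: 0.41 × 65.789 = 26.973; length term: −500/38 = −13.158
Tm = 81.5 + (-33.2) + 26.973 − 13.158 = 62.115 → 62.1°C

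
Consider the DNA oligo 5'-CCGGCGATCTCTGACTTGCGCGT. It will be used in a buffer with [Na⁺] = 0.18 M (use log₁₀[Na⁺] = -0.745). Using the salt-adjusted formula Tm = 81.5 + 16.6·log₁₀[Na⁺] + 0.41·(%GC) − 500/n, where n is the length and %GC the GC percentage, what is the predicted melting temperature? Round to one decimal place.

Length n = 23. Base counts: A=2, G=7, C=8, T=6
G+C = 15, so %GC = 15/23 × 100 = 65.217%
Salt term: 16.6 × (-0.745) = -12.367
GC term: 0.41 × 65.217 = 26.739; length term: −500/23 = −21.739
Tm = 81.5 + (-12.367) + 26.739 − 21.739 = 74.133 → 74.1°C

74.1°C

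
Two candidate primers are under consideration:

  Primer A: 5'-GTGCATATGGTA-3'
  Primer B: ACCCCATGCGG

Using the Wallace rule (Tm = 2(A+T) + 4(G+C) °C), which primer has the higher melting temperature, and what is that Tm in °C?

Primer A: A+T=7, G+C=5 → Tm = 2(7)+4(5) = 34°C
Primer B: A+T=3, G+C=8 → Tm = 2(3)+4(8) = 38°C
34°C vs 38°C → primer B is higher.

Primer B, 38°C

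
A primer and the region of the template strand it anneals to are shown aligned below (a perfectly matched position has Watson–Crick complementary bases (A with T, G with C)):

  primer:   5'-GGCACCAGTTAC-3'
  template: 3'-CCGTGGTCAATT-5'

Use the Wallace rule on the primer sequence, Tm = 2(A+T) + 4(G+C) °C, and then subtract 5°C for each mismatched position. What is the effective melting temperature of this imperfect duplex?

33°C

Primer base counts: A=3, T=2, G=3, C=4 → A+T=5, G+C=7
Perfect-match Tm = 2(5) + 4(7) = 10 + 28 = 38°C
Mismatches (positions where the bases are not complementary): 1 (at position 12)
Effective Tm = 38 − 1×5 = 38 − 5 = 33°C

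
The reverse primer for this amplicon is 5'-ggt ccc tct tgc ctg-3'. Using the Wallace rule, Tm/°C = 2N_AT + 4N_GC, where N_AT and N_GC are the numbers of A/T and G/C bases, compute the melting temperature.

50°C

A=0, G=4, T=5, C=6
AT pairs contribute 5, GC pairs contribute 10.
Tm = 4·10 + 2·5 = 40 + 10 = 50°C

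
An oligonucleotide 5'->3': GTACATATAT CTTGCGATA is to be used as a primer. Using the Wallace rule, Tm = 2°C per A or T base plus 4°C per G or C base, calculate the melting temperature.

Scanning the sequence gives T=7, C=3, G=3, A=6.
So N_AT = 13 and N_GC = 6.
Tm = 4·6 + 2·13 = 24 + 26 = 50°C

50°C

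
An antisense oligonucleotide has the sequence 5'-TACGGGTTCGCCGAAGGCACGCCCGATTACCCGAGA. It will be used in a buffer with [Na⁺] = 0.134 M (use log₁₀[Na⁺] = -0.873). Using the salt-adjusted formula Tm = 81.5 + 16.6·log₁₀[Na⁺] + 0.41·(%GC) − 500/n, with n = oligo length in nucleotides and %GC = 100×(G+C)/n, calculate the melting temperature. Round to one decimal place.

79.3°C

Length n = 36. Counting bases: G=11, C=12, A=8, T=5
G+C = 23, so %GC = 23/36 × 100 = 63.889%
Salt term: 16.6 × (-0.873) = -14.492
GC term: 0.41 × 63.889 = 26.194; length term: −500/36 = −13.889
Tm = 81.5 + (-14.492) + 26.194 − 13.889 = 79.313 → 79.3°C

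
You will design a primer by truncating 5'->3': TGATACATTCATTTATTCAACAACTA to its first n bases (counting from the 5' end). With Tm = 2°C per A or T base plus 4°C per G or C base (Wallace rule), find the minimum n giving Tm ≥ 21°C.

First 8 bases: TGATACAT → Tm = 20°C (< 21°C)
First 9 bases: TGATACATT → Tm = 22°C (≥ 21°C)
Each additional base adds 2°C (A/T) or 4°C (G/C), so Tm is non-decreasing in n; n = 9 is the first length to reach 21°C.

n = 9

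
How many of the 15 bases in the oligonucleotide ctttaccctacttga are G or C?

Base counts: T=6, A=3, C=5, G=1
G+C = 1 + 5 = 6

6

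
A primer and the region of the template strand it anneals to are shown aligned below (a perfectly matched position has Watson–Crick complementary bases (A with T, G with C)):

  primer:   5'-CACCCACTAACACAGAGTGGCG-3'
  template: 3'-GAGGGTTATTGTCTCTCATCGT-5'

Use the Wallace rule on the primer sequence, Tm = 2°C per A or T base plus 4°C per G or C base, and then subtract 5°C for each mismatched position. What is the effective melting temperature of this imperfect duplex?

45°C

Primer base counts: A=7, T=2, G=5, C=8 → A+T=9, G+C=13
Perfect-match Tm = 2(9) + 4(13) = 18 + 52 = 70°C
Mismatches (positions where the bases are not complementary): 5 (at positions 2, 7, 13, 19, 22)
Effective Tm = 70 − 5×5 = 70 − 25 = 45°C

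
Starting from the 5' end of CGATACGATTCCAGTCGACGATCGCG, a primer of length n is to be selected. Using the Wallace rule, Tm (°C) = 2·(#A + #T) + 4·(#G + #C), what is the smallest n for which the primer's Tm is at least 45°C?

First 15 bases: CGATACGATTCCAGT → Tm = 44°C (< 45°C)
First 16 bases: CGATACGATTCCAGTC → Tm = 48°C (≥ 45°C)
Since every base adds ≥2°C, Tm only increases with n, so the threshold is first crossed at n = 16.

n = 16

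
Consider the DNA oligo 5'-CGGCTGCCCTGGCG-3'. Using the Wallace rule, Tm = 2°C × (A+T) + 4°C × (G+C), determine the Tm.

Base counts: A=0, G=6, C=6, T=2
AT pairs contribute 2, GC pairs contribute 12.
Tm = 4·12 + 2·2 = 48 + 4 = 52°C

52°C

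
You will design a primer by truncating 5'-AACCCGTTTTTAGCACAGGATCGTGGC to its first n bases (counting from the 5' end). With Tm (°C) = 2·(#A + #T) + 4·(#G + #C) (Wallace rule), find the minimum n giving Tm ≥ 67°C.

n = 23

First 22 bases: AACCCGTTTTTAGCACAGGATC → Tm = 64°C (< 67°C)
First 23 bases: AACCCGTTTTTAGCACAGGATCG → Tm = 68°C (≥ 67°C)
Since every base adds ≥2°C, Tm only increases with n, so the threshold is first crossed at n = 23.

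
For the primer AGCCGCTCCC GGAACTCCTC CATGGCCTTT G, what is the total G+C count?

Base counts: C=13, A=4, T=7, G=7
Total G or C: 7 + 13 = 20

20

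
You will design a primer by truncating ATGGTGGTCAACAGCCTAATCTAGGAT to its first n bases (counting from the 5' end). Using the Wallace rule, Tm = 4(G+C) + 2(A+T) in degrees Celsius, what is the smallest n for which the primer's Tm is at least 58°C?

First 19 bases: ATGGTGGTCAACAGCCTAA → Tm = 56°C (< 58°C)
First 20 bases: ATGGTGGTCAACAGCCTAAT → Tm = 58°C (≥ 58°C)
Since every base adds ≥2°C, Tm only increases with n, so the threshold is first crossed at n = 20.

n = 20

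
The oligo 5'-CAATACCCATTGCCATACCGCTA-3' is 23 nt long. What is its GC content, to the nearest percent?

48%

Counting bases: A=7, T=5, C=9, G=2
G+C = 2 + 9 = 11 out of 23 bases
%GC = 11/23 × 100 = 47.83% ≈ 48%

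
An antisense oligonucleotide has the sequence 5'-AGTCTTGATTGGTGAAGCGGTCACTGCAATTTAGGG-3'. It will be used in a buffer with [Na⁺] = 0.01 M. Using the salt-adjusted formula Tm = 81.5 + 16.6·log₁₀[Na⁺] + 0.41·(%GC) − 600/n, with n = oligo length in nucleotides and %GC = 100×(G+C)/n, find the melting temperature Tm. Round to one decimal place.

Length n = 36. C=5, T=11, A=8, G=12
G+C = 17, so %GC = 17/36 × 100 = 47.222%
Salt term: 16.6 × (-2) = -33.2
GC term: 0.41 × 47.222 = 19.361; length term: −600/36 = −16.667
Tm = 81.5 + (-33.2) + 19.361 − 16.667 = 50.994 → 51.0°C

51.0°C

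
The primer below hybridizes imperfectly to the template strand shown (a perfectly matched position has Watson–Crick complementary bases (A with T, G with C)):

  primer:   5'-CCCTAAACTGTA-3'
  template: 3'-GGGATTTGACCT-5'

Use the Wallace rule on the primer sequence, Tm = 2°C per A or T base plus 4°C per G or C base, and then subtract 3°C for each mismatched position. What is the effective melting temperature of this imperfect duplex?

31°C

Primer base counts: A=4, T=3, G=1, C=4 → A+T=7, G+C=5
Perfect-match Tm = 2(7) + 4(5) = 14 + 20 = 34°C
Mismatches (positions where the bases are not complementary): 1 (at position 11)
Effective Tm = 34 − 1×3 = 34 − 3 = 31°C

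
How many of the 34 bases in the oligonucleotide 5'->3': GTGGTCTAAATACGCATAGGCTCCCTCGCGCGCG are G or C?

21

Base counts: A=6, C=11, T=7, G=10
G+C = 10 + 11 = 21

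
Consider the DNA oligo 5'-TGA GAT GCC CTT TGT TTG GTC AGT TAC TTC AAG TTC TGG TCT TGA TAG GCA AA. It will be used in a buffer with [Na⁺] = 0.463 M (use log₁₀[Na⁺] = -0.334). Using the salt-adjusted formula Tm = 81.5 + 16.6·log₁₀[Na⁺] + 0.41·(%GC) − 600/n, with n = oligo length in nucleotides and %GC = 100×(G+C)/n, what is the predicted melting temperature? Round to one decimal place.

Length n = 53. Scanning the sequence gives A=11, C=9, T=20, G=13.
G+C = 22, so %GC = 22/53 × 100 = 41.509%
Salt term: 16.6 × (-0.334) = -5.544
GC term: 0.41 × 41.509 = 17.019; length term: −600/53 = −11.321
Tm = 81.5 + (-5.544) + 17.019 − 11.321 = 81.654 → 81.7°C

81.7°C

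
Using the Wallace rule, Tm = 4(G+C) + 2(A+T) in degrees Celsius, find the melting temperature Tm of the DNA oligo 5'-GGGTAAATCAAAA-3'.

34°C

Base counts: T=2, C=1, A=7, G=3
A+T = 9, G+C = 4
Tm = 2×9 + 4×4 = 34°C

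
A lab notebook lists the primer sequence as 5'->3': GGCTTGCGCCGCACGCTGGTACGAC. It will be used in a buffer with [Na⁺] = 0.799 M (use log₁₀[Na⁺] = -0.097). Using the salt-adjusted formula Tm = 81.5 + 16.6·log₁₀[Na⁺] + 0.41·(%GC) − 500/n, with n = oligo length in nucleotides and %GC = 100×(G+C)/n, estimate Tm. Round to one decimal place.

Length n = 25. T=4, A=3, G=9, C=9
G+C = 18, so %GC = 18/25 × 100 = 72%
Salt term: 16.6 × (-0.097) = -1.61
GC term: 0.41 × 72 = 29.52; length term: −500/25 = −20
Tm = 81.5 + (-1.61) + 29.52 − 20 = 89.41 → 89.4°C

89.4°C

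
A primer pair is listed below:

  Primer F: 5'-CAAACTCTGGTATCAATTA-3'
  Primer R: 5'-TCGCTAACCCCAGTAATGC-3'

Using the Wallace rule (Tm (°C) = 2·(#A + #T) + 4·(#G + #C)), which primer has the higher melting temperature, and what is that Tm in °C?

Primer R, 58°C

Primer F: A+T=13, G+C=6 → Tm = 2(13)+4(6) = 50°C
Primer R: A+T=9, G+C=10 → Tm = 2(9)+4(10) = 58°C
50°C vs 58°C → primer R is higher.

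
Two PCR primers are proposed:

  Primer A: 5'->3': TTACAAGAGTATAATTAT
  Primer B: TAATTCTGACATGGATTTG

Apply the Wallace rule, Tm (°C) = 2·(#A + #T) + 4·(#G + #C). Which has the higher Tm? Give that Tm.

Primer A: A+T=15, G+C=3 → Tm = 2(15)+4(3) = 42°C
Primer B: A+T=13, G+C=6 → Tm = 2(13)+4(6) = 50°C
42°C vs 50°C → primer B is higher.

Primer B, 50°C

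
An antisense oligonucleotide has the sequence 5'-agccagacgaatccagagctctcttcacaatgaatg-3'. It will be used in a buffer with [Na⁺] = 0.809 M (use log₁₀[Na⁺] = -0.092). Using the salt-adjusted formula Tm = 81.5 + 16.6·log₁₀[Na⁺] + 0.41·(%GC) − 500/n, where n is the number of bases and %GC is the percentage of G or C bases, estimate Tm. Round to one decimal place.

85.4°C

Length n = 36. Base counts: T=7, G=7, A=12, C=10
G+C = 17, so %GC = 17/36 × 100 = 47.222%
Salt term: 16.6 × (-0.092) = -1.527
GC term: 0.41 × 47.222 = 19.361; length term: −500/36 = −13.889
Tm = 81.5 + (-1.527) + 19.361 − 13.889 = 85.445 → 85.4°C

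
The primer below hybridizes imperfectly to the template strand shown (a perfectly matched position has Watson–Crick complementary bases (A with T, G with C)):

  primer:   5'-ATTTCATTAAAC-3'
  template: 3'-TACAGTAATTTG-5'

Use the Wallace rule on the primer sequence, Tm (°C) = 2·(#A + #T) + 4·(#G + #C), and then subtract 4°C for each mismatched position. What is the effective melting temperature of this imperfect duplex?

24°C

Primer base counts: A=5, T=5, G=0, C=2 → A+T=10, G+C=2
Perfect-match Tm = 2(10) + 4(2) = 20 + 8 = 28°C
Mismatches (positions where the bases are not complementary): 1 (at position 3)
Effective Tm = 28 − 1×4 = 28 − 4 = 24°C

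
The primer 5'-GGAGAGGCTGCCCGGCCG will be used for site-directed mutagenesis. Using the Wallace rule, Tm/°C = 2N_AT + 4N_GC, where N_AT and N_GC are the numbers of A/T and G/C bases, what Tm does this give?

Counting bases: A=2, G=9, T=1, C=6
A+T = 3, G+C = 15
Tm = 2(3) + 4(15) = 6 + 60 = 66°C

66°C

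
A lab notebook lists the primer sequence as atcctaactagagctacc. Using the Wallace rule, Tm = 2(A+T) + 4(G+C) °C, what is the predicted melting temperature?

Counting bases: T=4, G=2, A=6, C=6
AT pairs contribute 10, GC pairs contribute 8.
Tm = 4·8 + 2·10 = 32 + 20 = 52°C

52°C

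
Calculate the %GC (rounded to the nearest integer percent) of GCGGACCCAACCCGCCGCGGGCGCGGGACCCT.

84%

Counting bases: G=12, A=4, T=1, C=15
G+C = 12 + 15 = 27 out of 32 bases
%GC = 27/32 × 100 = 84.38% ≈ 84%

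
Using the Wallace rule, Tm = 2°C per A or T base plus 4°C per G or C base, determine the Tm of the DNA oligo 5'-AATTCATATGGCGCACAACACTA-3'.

Base counts: A=9, G=3, T=5, C=6
So N_AT = 14 and N_GC = 9.
Tm = 2(14) + 4(9) = 28 + 36 = 64°C

64°C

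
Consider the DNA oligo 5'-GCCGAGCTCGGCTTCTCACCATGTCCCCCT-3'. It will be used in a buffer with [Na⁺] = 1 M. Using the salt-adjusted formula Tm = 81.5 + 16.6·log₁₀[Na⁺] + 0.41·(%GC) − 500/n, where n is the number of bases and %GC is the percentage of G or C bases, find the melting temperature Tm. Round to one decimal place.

92.2°C

Length n = 30. G=6, A=3, C=14, T=7
G+C = 20, so %GC = 20/30 × 100 = 66.667%
Salt term: 16.6 × (0) = 0
GC term: 0.41 × 66.667 = 27.333; length term: −500/30 = −16.667
Tm = 81.5 + (0) + 27.333 − 16.667 = 92.166 → 92.2°C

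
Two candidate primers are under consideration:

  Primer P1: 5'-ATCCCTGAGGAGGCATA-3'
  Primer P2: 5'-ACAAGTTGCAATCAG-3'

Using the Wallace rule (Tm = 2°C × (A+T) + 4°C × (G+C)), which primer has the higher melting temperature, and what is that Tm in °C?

Primer P1, 52°C

Primer P1: A+T=8, G+C=9 → Tm = 2(8)+4(9) = 52°C
Primer P2: A+T=9, G+C=6 → Tm = 2(9)+4(6) = 42°C
52°C vs 42°C → primer P1 is higher.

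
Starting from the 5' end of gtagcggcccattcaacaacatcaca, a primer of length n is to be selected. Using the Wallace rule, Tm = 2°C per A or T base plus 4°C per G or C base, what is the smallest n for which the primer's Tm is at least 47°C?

First 14 bases: GTAGCGGCCCATTC → Tm = 46°C (< 47°C)
First 15 bases: GTAGCGGCCCATTCA → Tm = 48°C (≥ 47°C)
Since every base adds ≥2°C, Tm only increases with n, so the threshold is first crossed at n = 15.

n = 15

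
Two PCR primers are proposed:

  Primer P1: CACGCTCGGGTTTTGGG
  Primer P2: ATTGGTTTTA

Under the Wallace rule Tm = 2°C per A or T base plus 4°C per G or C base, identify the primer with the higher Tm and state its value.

Primer P1: A+T=6, G+C=11 → Tm = 2(6)+4(11) = 56°C
Primer P2: A+T=8, G+C=2 → Tm = 2(8)+4(2) = 24°C
56°C vs 24°C → primer P1 is higher.

Primer P1, 56°C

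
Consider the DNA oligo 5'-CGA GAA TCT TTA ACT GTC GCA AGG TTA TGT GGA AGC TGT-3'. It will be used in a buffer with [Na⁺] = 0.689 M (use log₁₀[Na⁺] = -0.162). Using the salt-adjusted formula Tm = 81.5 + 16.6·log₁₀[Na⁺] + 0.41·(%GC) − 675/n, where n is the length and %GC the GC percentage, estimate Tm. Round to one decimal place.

79.4°C

Length n = 39. Scanning the sequence gives T=12, G=11, A=10, C=6.
G+C = 17, so %GC = 17/39 × 100 = 43.59%
Salt term: 16.6 × (-0.162) = -2.689
GC term: 0.41 × 43.59 = 17.872; length term: −675/39 = −17.308
Tm = 81.5 + (-2.689) + 17.872 − 17.308 = 79.375 → 79.4°C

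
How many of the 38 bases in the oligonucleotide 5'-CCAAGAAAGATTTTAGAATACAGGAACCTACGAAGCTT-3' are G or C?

14

Base counts: A=16, T=8, G=7, C=7
Total G or C: 7 + 7 = 14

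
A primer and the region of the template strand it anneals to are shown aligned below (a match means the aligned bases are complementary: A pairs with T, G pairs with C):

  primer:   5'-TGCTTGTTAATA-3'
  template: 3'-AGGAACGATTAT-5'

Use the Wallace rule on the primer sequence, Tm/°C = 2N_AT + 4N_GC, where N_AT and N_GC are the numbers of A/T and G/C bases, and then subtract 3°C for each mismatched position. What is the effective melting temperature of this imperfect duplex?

24°C

Primer base counts: A=3, T=6, G=2, C=1 → A+T=9, G+C=3
Perfect-match Tm = 2(9) + 4(3) = 18 + 12 = 30°C
Mismatches (positions where the bases are not complementary): 2 (at positions 2, 7)
Effective Tm = 30 − 2×3 = 30 − 6 = 24°C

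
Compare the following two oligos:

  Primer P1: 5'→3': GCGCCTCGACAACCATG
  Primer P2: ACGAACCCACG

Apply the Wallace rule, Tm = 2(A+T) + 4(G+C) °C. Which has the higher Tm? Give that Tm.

Primer P1, 56°C

Primer P1: A+T=6, G+C=11 → Tm = 2(6)+4(11) = 56°C
Primer P2: A+T=4, G+C=7 → Tm = 2(4)+4(7) = 36°C
56°C vs 36°C → primer P1 is higher.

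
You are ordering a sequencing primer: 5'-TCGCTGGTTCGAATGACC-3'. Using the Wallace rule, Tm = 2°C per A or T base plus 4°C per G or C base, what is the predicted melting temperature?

56°C

Base counts: C=5, G=5, T=5, A=3
So N_AT = 8 and N_GC = 10.
Tm = 2×8 + 4×10 = 56°C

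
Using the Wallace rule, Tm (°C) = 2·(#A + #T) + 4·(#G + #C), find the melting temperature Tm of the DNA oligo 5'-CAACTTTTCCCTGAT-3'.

Counting bases: A=3, T=6, C=5, G=1
AT pairs contribute 9, GC pairs contribute 6.
Tm = 2(9) + 4(6) = 18 + 24 = 42°C

42°C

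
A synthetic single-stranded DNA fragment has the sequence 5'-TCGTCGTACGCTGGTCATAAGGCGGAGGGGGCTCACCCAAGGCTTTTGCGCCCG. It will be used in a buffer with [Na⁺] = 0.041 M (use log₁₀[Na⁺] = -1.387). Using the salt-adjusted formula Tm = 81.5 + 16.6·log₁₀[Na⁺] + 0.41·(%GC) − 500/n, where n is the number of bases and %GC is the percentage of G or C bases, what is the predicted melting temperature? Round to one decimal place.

75.8°C

Length n = 54. Counting bases: T=11, C=16, G=19, A=8
G+C = 35, so %GC = 35/54 × 100 = 64.815%
Salt term: 16.6 × (-1.387) = -23.024
GC term: 0.41 × 64.815 = 26.574; length term: −500/54 = −9.259
Tm = 81.5 + (-23.024) + 26.574 − 9.259 = 75.791 → 75.8°C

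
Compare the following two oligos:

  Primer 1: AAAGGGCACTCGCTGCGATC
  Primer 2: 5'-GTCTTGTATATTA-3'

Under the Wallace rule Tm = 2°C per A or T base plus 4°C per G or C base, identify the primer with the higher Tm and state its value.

Primer 1: A+T=8, G+C=12 → Tm = 2(8)+4(12) = 64°C
Primer 2: A+T=10, G+C=3 → Tm = 2(10)+4(3) = 32°C
64°C vs 32°C → primer 1 is higher.

Primer 1, 64°C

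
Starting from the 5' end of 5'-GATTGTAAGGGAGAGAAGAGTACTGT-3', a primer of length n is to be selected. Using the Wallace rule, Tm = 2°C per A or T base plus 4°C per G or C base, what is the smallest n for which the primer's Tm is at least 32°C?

n = 11

First 10 bases: GATTGTAAGG → Tm = 28°C (< 32°C)
First 11 bases: GATTGTAAGGG → Tm = 32°C (≥ 32°C)
Each additional base adds 2°C (A/T) or 4°C (G/C), so Tm is non-decreasing in n; n = 11 is the first length to reach 32°C.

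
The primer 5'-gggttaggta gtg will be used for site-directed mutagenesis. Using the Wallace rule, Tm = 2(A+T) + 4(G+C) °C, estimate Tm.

40°C

Base counts: G=7, A=2, C=0, T=4
A+T = 6, G+C = 7
Tm = 2(6) + 4(7) = 12 + 28 = 40°C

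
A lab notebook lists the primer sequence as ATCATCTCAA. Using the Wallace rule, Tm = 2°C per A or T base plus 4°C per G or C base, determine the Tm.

Scanning the sequence gives A=4, C=3, G=0, T=3.
So N_AT = 7 and N_GC = 3.
Tm = 2(7) + 4(3) = 14 + 12 = 26°C

26°C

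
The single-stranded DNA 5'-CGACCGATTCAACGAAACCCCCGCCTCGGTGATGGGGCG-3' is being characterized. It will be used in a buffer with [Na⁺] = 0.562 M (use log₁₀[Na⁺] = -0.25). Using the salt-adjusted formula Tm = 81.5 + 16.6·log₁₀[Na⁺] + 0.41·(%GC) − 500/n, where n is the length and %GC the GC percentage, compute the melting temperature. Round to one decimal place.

91.9°C

Length n = 39. T=5, G=12, A=8, C=14
G+C = 26, so %GC = 26/39 × 100 = 66.667%
Salt term: 16.6 × (-0.25) = -4.15
GC term: 0.41 × 66.667 = 27.333; length term: −500/39 = −12.821
Tm = 81.5 + (-4.15) + 27.333 − 12.821 = 91.862 → 91.9°C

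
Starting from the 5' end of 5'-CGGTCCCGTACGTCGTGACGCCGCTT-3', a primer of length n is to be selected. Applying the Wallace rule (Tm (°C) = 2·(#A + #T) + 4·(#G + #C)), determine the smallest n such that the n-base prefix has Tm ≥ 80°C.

First 22 bases: CGGTCCCGTACGTCGTGACGCC → Tm = 76°C (< 80°C)
First 23 bases: CGGTCCCGTACGTCGTGACGCCG → Tm = 80°C (≥ 80°C)
Each additional base adds 2°C (A/T) or 4°C (G/C), so Tm is non-decreasing in n; n = 23 is the first length to reach 80°C.

n = 23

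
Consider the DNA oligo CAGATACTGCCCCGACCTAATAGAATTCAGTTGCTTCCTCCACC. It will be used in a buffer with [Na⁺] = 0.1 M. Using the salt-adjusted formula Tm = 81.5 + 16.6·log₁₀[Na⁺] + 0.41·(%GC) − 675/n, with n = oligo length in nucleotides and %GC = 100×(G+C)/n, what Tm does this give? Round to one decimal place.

70.1°C

Length n = 44. Base counts: T=11, G=6, A=11, C=16
G+C = 22, so %GC = 22/44 × 100 = 50%
Salt term: 16.6 × (-1) = -16.6
GC term: 0.41 × 50 = 20.5; length term: −675/44 = −15.341
Tm = 81.5 + (-16.6) + 20.5 − 15.341 = 70.059 → 70.1°C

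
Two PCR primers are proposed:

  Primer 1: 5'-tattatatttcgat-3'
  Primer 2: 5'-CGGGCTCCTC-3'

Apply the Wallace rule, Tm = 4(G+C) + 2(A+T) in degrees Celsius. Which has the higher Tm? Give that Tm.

Primer 2, 36°C

Primer 1: A+T=12, G+C=2 → Tm = 2(12)+4(2) = 32°C
Primer 2: A+T=2, G+C=8 → Tm = 2(2)+4(8) = 36°C
32°C vs 36°C → primer 2 is higher.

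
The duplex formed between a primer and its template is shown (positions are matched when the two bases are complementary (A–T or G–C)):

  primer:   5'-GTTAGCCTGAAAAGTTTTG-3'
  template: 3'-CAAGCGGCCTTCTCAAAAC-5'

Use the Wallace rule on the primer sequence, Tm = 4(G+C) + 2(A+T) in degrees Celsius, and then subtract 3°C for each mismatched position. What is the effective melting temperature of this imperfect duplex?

Primer base counts: A=5, T=7, G=5, C=2 → A+T=12, G+C=7
Perfect-match Tm = 2(12) + 4(7) = 24 + 28 = 52°C
Mismatches (positions where the bases are not complementary): 3 (at positions 4, 8, 12)
Effective Tm = 52 − 3×3 = 52 − 9 = 43°C

43°C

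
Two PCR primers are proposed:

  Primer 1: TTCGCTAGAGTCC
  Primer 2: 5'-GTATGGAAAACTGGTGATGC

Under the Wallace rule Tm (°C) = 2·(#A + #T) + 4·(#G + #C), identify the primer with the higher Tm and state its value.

Primer 2, 58°C

Primer 1: A+T=6, G+C=7 → Tm = 2(6)+4(7) = 40°C
Primer 2: A+T=11, G+C=9 → Tm = 2(11)+4(9) = 58°C
40°C vs 58°C → primer 2 is higher.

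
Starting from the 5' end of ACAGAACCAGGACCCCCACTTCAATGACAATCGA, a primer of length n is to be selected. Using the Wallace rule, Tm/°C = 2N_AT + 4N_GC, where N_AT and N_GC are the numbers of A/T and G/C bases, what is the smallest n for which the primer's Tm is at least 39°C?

First 12 bases: ACAGAACCAGGA → Tm = 36°C (< 39°C)
First 13 bases: ACAGAACCAGGAC → Tm = 40°C (≥ 39°C)
Since every base adds ≥2°C, Tm only increases with n, so the threshold is first crossed at n = 13.

n = 13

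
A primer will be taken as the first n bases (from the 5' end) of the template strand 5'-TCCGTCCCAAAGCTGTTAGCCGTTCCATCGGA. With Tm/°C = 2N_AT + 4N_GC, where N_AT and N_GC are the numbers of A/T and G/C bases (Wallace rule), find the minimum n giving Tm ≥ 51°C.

n = 17

First 16 bases: TCCGTCCCAAAGCTGT → Tm = 50°C (< 51°C)
First 17 bases: TCCGTCCCAAAGCTGTT → Tm = 52°C (≥ 51°C)
Each additional base adds 2°C (A/T) or 4°C (G/C), so Tm is non-decreasing in n; n = 17 is the first length to reach 51°C.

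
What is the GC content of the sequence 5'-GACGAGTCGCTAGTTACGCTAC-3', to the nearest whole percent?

Counting bases: G=6, A=5, T=5, C=6
G+C = 6 + 6 = 12 out of 22 bases
%GC = 12/22 × 100 = 54.55% ≈ 55%

55%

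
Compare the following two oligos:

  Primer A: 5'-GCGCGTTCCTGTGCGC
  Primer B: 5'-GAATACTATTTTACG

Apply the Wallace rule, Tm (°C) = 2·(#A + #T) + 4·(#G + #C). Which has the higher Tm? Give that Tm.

Primer A, 56°C

Primer A: A+T=4, G+C=12 → Tm = 2(4)+4(12) = 56°C
Primer B: A+T=11, G+C=4 → Tm = 2(11)+4(4) = 38°C
56°C vs 38°C → primer A is higher.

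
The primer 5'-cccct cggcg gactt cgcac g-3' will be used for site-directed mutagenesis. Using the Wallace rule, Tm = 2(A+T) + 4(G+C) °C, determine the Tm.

Scanning the sequence gives T=3, G=6, A=2, C=10.
AT pairs contribute 5, GC pairs contribute 16.
Tm = 4·16 + 2·5 = 64 + 10 = 74°C

74°C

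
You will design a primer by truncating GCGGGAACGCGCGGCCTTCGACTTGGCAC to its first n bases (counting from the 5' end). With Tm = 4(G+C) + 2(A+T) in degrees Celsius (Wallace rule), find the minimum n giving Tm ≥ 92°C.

n = 27

First 26 bases: GCGGGAACGCGCGGCCTTCGACTTGG → Tm = 90°C (< 92°C)
First 27 bases: GCGGGAACGCGCGGCCTTCGACTTGGC → Tm = 94°C (≥ 92°C)
Since every base adds ≥2°C, Tm only increases with n, so the threshold is first crossed at n = 27.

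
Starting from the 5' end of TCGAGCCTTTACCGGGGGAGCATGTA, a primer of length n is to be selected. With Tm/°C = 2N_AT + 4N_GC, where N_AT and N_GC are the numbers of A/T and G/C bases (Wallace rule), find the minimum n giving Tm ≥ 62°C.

n = 19

First 18 bases: TCGAGCCTTTACCGGGGG → Tm = 60°C (< 62°C)
First 19 bases: TCGAGCCTTTACCGGGGGA → Tm = 62°C (≥ 62°C)
Each additional base adds 2°C (A/T) or 4°C (G/C), so Tm is non-decreasing in n; n = 19 is the first length to reach 62°C.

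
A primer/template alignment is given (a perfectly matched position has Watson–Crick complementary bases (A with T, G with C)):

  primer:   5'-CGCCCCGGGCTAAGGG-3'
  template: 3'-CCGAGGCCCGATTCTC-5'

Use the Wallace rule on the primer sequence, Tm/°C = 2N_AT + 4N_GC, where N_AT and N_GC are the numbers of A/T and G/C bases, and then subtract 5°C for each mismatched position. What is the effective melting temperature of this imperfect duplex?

Primer base counts: A=2, T=1, G=7, C=6 → A+T=3, G+C=13
Perfect-match Tm = 2(3) + 4(13) = 6 + 52 = 58°C
Mismatches (positions where the bases are not complementary): 3 (at positions 1, 4, 15)
Effective Tm = 58 − 3×5 = 58 − 15 = 43°C

43°C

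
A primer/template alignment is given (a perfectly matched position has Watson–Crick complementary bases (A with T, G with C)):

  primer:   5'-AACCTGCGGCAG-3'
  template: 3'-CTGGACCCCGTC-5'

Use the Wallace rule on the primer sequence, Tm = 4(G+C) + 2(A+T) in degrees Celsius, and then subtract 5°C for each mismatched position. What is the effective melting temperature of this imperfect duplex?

Primer base counts: A=3, T=1, G=4, C=4 → A+T=4, G+C=8
Perfect-match Tm = 2(4) + 4(8) = 8 + 32 = 40°C
Mismatches (positions where the bases are not complementary): 2 (at positions 1, 7)
Effective Tm = 40 − 2×5 = 40 − 10 = 30°C

30°C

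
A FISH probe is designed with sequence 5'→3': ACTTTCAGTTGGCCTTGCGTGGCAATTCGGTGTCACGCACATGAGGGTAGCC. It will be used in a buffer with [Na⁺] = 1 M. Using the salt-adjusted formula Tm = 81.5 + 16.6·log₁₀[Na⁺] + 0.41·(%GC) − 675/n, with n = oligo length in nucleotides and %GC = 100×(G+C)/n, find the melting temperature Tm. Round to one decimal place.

Length n = 52. Base counts: T=14, C=13, G=16, A=9
G+C = 29, so %GC = 29/52 × 100 = 55.769%
Salt term: 16.6 × (0) = 0
GC term: 0.41 × 55.769 = 22.865; length term: −675/52 = −12.981
Tm = 81.5 + (0) + 22.865 − 12.981 = 91.384 → 91.4°C

91.4°C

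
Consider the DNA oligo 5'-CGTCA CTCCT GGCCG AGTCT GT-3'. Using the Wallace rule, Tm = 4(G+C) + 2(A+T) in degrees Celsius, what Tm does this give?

72°C

Counting bases: T=6, G=6, C=8, A=2
So N_AT = 8 and N_GC = 14.
Tm = 2×8 + 4×14 = 72°C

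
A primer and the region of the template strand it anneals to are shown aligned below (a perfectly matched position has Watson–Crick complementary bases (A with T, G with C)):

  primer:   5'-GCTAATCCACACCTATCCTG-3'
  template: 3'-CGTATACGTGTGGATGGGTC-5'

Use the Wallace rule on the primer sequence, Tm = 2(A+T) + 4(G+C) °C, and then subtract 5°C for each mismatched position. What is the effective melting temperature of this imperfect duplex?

Primer base counts: A=5, T=5, G=2, C=8 → A+T=10, G+C=10
Perfect-match Tm = 2(10) + 4(10) = 20 + 40 = 60°C
Mismatches (positions where the bases are not complementary): 5 (at positions 3, 4, 7, 16, 19)
Effective Tm = 60 − 5×5 = 60 − 25 = 35°C

35°C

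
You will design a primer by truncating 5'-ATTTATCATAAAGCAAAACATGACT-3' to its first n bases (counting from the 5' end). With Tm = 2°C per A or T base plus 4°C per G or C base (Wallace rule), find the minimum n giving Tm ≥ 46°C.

First 18 bases: ATTTATCATAAAGCAAAA → Tm = 42°C (< 46°C)
First 19 bases: ATTTATCATAAAGCAAAAC → Tm = 46°C (≥ 46°C)
Since every base adds ≥2°C, Tm only increases with n, so the threshold is first crossed at n = 19.

n = 19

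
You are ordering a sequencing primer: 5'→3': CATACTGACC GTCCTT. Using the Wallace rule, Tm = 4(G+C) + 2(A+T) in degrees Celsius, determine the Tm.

48°C

C=6, T=5, A=3, G=2
So N_AT = 8 and N_GC = 8.
Tm = 4·8 + 2·8 = 32 + 16 = 48°C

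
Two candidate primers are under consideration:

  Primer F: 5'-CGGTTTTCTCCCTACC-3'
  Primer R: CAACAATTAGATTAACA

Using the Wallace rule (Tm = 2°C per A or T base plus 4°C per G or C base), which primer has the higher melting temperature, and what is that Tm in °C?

Primer F: A+T=7, G+C=9 → Tm = 2(7)+4(9) = 50°C
Primer R: A+T=13, G+C=4 → Tm = 2(13)+4(4) = 42°C
50°C vs 42°C → primer F is higher.

Primer F, 50°C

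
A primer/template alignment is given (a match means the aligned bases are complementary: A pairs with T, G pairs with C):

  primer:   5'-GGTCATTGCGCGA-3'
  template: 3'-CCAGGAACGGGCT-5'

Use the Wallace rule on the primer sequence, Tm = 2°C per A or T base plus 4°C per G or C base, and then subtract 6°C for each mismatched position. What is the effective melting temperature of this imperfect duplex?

30°C

Primer base counts: A=2, T=3, G=5, C=3 → A+T=5, G+C=8
Perfect-match Tm = 2(5) + 4(8) = 10 + 32 = 42°C
Mismatches (positions where the bases are not complementary): 2 (at positions 5, 10)
Effective Tm = 42 − 2×6 = 42 − 12 = 30°C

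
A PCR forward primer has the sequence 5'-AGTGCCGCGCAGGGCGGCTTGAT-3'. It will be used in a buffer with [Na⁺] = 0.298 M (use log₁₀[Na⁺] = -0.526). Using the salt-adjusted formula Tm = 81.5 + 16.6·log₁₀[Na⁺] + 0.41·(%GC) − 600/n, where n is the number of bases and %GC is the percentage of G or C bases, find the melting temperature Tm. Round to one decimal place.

75.2°C

Length n = 23. Counting bases: T=4, A=3, C=6, G=10
G+C = 16, so %GC = 16/23 × 100 = 69.565%
Salt term: 16.6 × (-0.526) = -8.732
GC term: 0.41 × 69.565 = 28.522; length term: −600/23 = −26.087
Tm = 81.5 + (-8.732) + 28.522 − 26.087 = 75.203 → 75.2°C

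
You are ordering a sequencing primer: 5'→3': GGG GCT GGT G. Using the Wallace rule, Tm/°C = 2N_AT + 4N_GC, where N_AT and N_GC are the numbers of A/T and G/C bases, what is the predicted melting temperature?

Counting bases: C=1, T=2, G=7, A=0
AT pairs contribute 2, GC pairs contribute 8.
Tm = 4·8 + 2·2 = 32 + 4 = 36°C

36°C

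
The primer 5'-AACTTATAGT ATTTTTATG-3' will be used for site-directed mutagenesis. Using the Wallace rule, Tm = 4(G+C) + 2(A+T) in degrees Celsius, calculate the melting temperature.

Counting bases: C=1, G=2, T=10, A=6
AT pairs contribute 16, GC pairs contribute 3.
Tm = 4·3 + 2·16 = 12 + 32 = 44°C

44°C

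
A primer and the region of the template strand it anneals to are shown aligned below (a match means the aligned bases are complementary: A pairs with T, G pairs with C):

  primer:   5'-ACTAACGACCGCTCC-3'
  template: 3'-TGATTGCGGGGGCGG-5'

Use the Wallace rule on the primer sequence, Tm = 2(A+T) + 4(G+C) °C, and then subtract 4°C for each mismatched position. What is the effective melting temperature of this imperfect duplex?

Primer base counts: A=4, T=2, G=2, C=7 → A+T=6, G+C=9
Perfect-match Tm = 2(6) + 4(9) = 12 + 36 = 48°C
Mismatches (positions where the bases are not complementary): 3 (at positions 8, 11, 13)
Effective Tm = 48 − 3×4 = 48 − 12 = 36°C

36°C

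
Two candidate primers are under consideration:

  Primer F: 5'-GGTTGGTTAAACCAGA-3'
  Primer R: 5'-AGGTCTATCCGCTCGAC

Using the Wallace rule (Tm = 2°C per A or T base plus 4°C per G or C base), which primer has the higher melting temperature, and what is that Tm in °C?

Primer R, 54°C

Primer F: A+T=9, G+C=7 → Tm = 2(9)+4(7) = 46°C
Primer R: A+T=7, G+C=10 → Tm = 2(7)+4(10) = 54°C
46°C vs 54°C → primer R is higher.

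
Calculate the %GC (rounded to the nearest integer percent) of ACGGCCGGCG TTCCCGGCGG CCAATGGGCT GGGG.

Base counts: C=11, T=4, A=3, G=16
G+C = 16 + 11 = 27 out of 34 bases
%GC = 27/34 × 100 = 79.41% ≈ 79%

79%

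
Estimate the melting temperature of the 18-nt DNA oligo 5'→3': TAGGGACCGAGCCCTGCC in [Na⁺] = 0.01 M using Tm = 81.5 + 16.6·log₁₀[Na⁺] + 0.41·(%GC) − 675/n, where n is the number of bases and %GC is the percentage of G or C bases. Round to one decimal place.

Length n = 18. Base counts: T=2, C=7, A=3, G=6
G+C = 13, so %GC = 13/18 × 100 = 72.222%
Salt term: 16.6 × (-2) = -33.2
GC term: 0.41 × 72.222 = 29.611; length term: −675/18 = −37.5
Tm = 81.5 + (-33.2) + 29.611 − 37.5 = 40.411 → 40.4°C

40.4°C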